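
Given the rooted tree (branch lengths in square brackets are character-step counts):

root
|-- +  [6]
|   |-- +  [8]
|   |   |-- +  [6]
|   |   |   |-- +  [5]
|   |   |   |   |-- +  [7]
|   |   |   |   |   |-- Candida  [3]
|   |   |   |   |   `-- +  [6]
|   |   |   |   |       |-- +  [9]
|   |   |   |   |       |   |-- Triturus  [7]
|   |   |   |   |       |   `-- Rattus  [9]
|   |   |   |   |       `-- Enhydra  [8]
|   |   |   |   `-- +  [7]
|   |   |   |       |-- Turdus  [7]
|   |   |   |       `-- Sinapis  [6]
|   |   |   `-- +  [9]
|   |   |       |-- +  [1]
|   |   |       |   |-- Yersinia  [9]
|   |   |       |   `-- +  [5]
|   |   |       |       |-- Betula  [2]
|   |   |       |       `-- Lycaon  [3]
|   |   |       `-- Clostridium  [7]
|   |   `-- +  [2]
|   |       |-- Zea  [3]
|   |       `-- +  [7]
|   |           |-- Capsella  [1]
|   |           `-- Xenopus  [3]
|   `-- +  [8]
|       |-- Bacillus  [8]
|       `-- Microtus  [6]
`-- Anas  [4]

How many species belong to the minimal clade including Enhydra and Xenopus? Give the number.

The MRCA of Enhydra and Xenopus is the node subtending ((((Candida,((Triturus,Rattus),Enhydra)),(Turdus,Sinapis)),((Yersinia,(Betula,Lycaon)),Clostridium)),(Zea,(Capsella,Xenopus))).
That clade contains 13 terminal taxa: Betula, Candida, Capsella, Clostridium, Enhydra, Lycaon, Rattus, Sinapis, Triturus, Turdus, Xenopus, Yersinia, Zea.

13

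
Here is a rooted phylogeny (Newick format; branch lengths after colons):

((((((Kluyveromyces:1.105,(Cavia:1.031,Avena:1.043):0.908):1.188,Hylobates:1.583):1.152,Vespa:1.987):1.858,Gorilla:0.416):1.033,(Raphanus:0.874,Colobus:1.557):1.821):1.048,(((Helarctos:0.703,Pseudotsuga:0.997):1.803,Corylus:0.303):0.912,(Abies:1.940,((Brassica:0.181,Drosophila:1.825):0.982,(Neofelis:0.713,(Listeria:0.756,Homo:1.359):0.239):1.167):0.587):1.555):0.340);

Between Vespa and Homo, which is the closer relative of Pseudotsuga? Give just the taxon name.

The MRCA of Pseudotsuga and Homo subtends (((Helarctos,Pseudotsuga),Corylus),(Abies,((Brassica,Drosophila),(Neofelis,(Listeria,Homo))))) (9 taxa).
The MRCA of Pseudotsuga and Vespa is the root, subtending the entire tree (17 taxa).
The first is nested inside the second, so Pseudotsuga shares a more recent common ancestor with Homo.

Homo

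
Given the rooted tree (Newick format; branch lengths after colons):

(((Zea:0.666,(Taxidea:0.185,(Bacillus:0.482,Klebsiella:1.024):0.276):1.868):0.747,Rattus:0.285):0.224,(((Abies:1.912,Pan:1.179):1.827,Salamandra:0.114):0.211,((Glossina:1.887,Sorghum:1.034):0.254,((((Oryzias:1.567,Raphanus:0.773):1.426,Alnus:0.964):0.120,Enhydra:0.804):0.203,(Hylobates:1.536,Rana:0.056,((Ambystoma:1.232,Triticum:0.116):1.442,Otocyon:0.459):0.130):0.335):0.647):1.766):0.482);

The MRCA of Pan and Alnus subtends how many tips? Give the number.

The MRCA of Pan and Alnus is the node subtending (((Abies,Pan),Salamandra),((Glossina,Sorghum),((((Oryzias,Raphanus),Alnus),Enhydra),(Hylobates,Rana,((Ambystoma,Triticum),Otocyon))))).
That clade contains 14 terminal taxa: Abies, Alnus, Ambystoma, Enhydra, Glossina, Hylobates, Oryzias, Otocyon, Pan, Rana, Raphanus, Salamandra, Sorghum, Triticum.

14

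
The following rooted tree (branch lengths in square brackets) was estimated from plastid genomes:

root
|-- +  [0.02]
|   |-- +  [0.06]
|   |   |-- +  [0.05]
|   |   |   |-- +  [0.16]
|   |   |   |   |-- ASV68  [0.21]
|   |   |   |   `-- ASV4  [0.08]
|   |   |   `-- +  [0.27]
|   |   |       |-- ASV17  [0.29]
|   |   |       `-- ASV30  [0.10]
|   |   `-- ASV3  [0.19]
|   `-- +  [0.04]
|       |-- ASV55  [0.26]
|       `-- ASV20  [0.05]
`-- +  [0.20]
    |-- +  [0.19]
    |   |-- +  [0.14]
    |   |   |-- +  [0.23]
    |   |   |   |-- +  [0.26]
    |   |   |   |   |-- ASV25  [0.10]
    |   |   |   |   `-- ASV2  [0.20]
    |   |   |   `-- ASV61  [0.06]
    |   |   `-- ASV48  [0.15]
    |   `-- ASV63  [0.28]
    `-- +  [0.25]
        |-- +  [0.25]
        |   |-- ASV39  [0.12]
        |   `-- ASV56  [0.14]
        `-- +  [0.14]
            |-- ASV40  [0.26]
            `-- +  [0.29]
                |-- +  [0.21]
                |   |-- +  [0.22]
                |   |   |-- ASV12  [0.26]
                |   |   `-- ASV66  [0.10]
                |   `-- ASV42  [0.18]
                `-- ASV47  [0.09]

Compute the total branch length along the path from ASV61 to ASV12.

The path runs ASV61 → … → MRCA → … → ASV12; the MRCA is the node subtending (((((ASV25,ASV2),ASV61),ASV48),ASV63),((ASV39,ASV56),(ASV40,(((ASV12,ASV66),ASV42),ASV47)))).
Branch lengths along that path: 0.06 + 0.23 + 0.14 + 0.19 + 0.25 + 0.14 + 0.29 + 0.21 + 0.22 + 0.26 = 1.99.

1.99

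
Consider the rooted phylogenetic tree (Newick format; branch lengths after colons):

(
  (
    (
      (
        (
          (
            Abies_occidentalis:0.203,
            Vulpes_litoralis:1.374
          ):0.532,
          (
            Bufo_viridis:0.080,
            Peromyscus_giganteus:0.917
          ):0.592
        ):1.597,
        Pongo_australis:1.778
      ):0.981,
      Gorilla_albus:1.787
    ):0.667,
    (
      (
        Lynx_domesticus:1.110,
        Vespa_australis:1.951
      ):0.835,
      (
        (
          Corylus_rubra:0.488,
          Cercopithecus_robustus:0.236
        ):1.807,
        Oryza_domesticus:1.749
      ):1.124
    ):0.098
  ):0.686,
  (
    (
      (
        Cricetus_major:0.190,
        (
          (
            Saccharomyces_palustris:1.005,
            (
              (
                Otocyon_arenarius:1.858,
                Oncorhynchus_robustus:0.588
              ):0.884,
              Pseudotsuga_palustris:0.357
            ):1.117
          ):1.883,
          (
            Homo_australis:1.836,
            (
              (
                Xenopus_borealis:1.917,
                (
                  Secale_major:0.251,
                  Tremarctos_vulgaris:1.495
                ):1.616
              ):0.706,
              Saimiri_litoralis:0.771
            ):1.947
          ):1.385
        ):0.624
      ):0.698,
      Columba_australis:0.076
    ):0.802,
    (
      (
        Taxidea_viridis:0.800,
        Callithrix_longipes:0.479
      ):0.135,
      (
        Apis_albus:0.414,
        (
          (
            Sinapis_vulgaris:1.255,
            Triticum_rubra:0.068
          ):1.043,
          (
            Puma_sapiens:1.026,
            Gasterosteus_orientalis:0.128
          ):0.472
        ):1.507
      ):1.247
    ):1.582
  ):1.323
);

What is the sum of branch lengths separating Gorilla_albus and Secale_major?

12.492

The path runs Gorilla_albus → … → MRCA → … → Secale_major; the MRCA is the root of the tree.
Branch lengths along that path: 1.787 + 0.667 + 0.686 + 1.323 + 0.802 + 0.698 + 0.624 + 1.385 + 1.947 + 0.706 + 1.616 + 0.251 = 12.492.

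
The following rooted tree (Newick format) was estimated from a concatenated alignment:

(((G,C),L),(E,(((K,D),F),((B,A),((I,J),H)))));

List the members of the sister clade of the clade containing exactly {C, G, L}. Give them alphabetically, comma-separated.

The clade containing exactly {C, G, L} attaches directly to the root of the tree.
The other lineage descending from that same node — the sister group — is (E,(((K,D),F),((B,A),((I,J),H)))); its 9 tips in alphabetical order are the answer.

A, B, D, E, F, H, I, J, K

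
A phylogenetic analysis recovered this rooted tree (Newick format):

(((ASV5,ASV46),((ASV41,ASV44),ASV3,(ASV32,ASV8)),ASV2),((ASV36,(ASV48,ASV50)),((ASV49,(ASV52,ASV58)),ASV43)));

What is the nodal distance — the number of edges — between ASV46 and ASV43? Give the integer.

6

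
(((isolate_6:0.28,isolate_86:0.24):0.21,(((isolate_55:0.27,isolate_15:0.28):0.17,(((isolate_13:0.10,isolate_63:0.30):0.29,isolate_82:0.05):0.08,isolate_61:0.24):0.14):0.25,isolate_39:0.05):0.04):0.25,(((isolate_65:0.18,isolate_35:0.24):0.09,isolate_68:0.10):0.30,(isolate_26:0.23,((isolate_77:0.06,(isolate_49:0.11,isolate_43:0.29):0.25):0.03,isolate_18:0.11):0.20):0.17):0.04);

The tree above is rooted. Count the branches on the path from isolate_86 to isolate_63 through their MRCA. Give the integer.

8

The MRCA of isolate_86 and isolate_63 is the node subtending ((isolate_6,isolate_86),(((isolate_55,isolate_15),(((isolate_13,isolate_63),isolate_82),isolate_61)),isolate_39)).
From isolate_86 up to that node: 2 branches. From isolate_63 up to the same node: 6 branches. Total: 2 + 6 = 8.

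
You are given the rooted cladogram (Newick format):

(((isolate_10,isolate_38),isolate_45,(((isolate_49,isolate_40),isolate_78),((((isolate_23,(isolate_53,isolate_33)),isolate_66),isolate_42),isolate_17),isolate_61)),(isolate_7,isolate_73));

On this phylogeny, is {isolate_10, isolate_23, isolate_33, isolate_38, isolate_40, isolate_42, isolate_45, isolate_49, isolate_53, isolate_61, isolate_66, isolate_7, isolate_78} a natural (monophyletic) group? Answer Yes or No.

The MRCA of the listed taxa is the root, so the smallest clade containing them is the whole tree.
That clade also contains isolate_17, isolate_73, which are not in the proposed group, so the group is not monophyletic.

No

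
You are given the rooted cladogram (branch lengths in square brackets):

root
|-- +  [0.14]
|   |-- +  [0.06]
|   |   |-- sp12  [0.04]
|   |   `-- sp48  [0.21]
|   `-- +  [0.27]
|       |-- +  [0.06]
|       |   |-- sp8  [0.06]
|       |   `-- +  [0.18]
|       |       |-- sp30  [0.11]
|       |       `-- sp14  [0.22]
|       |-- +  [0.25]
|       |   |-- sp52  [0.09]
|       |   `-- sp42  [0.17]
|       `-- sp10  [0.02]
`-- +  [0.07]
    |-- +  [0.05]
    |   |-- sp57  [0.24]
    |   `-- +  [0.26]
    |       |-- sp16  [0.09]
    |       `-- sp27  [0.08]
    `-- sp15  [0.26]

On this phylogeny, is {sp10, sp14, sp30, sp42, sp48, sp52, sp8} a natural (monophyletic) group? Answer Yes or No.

No

The MRCA of the listed taxa subtends ((sp12,sp48),((sp8,(sp30,sp14)),(sp52,sp42),sp10)).
That clade also contains sp12, which is not in the proposed group, so the group is not monophyletic.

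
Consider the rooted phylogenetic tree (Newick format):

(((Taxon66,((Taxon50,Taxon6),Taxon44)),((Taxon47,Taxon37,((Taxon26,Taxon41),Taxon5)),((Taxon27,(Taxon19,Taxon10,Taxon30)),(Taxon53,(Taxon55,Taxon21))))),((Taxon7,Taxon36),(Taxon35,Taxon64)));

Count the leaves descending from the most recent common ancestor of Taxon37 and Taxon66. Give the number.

The MRCA of Taxon37 and Taxon66 is the node subtending ((Taxon66,((Taxon50,Taxon6),Taxon44)),((Taxon47,Taxon37,((Taxon26,Taxon41),Taxon5)),((Taxon27,(Taxon19,Taxon10,Taxon30)),(Taxon53,(Taxon55,Taxon21))))).
That clade contains 16 terminal taxa: Taxon10, Taxon19, Taxon21, Taxon26, Taxon27, Taxon30, Taxon37, Taxon41, Taxon44, Taxon47, Taxon5, Taxon50, Taxon53, Taxon55, Taxon6, Taxon66.

16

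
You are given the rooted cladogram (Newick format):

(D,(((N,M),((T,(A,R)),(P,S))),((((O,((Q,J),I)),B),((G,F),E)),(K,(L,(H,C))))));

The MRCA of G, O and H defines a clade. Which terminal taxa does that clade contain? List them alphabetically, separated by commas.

B, C, E, F, G, H, I, J, K, L, O, Q

Tracing G: it sits inside (G,F).
Tracing O: it sits inside (O,((Q,J),I)).
Tracing H: it sits inside (H,C).
The smallest clade enclosing all 3 is ((((O,((Q,J),I)),B),((G,F),E)),(K,(L,(H,C)))); the answer is its 12 terminal taxa in alphabetical order.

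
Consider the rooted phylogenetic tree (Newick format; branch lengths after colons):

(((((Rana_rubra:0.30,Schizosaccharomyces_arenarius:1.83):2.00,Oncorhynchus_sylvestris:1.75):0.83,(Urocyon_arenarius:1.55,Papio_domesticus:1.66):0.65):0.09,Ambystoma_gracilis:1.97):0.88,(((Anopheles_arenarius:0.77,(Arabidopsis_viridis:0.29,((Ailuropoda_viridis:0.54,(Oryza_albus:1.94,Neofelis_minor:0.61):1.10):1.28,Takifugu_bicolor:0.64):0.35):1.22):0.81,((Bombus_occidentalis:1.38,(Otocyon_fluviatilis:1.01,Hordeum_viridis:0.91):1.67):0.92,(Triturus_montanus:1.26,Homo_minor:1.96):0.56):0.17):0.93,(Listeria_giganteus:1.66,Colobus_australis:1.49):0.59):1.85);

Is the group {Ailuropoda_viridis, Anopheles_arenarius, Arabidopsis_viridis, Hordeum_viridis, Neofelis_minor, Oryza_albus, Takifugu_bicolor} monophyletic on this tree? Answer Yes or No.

No

The MRCA of the listed taxa subtends ((Anopheles_arenarius,(Arabidopsis_viridis,((Ailuropoda_viridis,(Oryza_albus,Neofelis_minor)),Takifugu_bicolor))),((Bombus_occidentalis,(Otocyon_fluviatilis,Hordeum_viridis)),(Triturus_montanus,Homo_minor))).
That clade also contains Bombus_occidentalis, Homo_minor, Otocyon_fluviatilis, Triturus_montanus, which are not in the proposed group, so the group is not monophyletic.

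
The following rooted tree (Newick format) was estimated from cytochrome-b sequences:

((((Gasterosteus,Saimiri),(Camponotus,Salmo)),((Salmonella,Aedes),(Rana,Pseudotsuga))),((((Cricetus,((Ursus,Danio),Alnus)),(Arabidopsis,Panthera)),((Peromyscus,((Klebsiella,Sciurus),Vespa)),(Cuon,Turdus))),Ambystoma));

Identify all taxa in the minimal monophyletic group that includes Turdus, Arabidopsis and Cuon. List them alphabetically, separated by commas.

Tracing Turdus: it sits inside (Cuon,Turdus).
Tracing Arabidopsis: it sits inside (Arabidopsis,Panthera).
Tracing Cuon: it sits inside (Cuon,Turdus).
The smallest clade enclosing all 3 is (((Cricetus,((Ursus,Danio),Alnus)),(Arabidopsis,Panthera)),((Peromyscus,((Klebsiella,Sciurus),Vespa)),(Cuon,Turdus))); the answer is its 12 terminal taxa in alphabetical order.

Alnus, Arabidopsis, Cricetus, Cuon, Danio, Klebsiella, Panthera, Peromyscus, Sciurus, Turdus, Ursus, Vespa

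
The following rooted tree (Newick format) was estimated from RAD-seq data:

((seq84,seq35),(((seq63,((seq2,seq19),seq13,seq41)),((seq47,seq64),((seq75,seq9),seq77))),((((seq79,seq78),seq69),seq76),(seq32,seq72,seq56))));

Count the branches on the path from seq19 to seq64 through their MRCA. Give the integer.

The MRCA of seq19 and seq64 is the node subtending ((seq63,((seq2,seq19),seq13,seq41)),((seq47,seq64),((seq75,seq9),seq77))).
From seq19 up to that node: 4 branches. From seq64 up to the same node: 3 branches. Total: 4 + 3 = 7.

7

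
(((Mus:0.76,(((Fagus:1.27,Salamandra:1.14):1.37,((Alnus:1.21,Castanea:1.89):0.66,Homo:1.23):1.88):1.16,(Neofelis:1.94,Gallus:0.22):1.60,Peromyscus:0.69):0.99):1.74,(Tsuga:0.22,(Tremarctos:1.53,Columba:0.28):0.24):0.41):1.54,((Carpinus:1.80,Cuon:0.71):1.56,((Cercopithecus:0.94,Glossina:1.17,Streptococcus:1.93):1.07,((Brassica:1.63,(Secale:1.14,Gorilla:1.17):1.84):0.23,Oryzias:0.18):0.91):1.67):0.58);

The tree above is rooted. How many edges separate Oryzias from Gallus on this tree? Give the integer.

The MRCA of Oryzias and Gallus is the root of the tree.
From Oryzias up to that node: 4 branches. From Gallus up to the same node: 5 branches. Total: 4 + 5 = 9.

9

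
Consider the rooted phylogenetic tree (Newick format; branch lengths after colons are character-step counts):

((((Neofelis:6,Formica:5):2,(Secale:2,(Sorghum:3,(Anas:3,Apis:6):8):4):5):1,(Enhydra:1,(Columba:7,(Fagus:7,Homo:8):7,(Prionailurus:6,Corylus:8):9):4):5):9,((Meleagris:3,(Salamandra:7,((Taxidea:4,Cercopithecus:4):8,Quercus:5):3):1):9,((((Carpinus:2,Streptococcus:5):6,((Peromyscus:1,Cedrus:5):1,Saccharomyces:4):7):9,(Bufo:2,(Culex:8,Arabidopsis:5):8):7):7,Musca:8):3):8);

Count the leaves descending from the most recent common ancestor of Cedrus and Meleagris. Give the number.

14

The MRCA of Cedrus and Meleagris is the node subtending ((Meleagris,(Salamandra,((Taxidea,Cercopithecus),Quercus))),((((Carpinus,Streptococcus),((Peromyscus,Cedrus),Saccharomyces)),(Bufo,(Culex,Arabidopsis))),Musca)).
That clade contains 14 terminal taxa: Arabidopsis, Bufo, Carpinus, Cedrus, Cercopithecus, Culex, Meleagris, Musca, Peromyscus, Quercus, Saccharomyces, Salamandra, Streptococcus, Taxidea.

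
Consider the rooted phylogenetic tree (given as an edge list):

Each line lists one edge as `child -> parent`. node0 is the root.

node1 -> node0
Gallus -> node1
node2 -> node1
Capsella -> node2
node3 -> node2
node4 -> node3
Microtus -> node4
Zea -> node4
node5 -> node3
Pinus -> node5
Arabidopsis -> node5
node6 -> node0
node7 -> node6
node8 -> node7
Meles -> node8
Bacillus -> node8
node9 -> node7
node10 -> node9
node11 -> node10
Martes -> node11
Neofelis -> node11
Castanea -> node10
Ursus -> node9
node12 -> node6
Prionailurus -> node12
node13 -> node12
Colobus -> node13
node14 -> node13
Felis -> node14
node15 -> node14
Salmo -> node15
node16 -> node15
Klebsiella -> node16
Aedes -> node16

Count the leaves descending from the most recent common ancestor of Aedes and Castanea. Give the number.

12

The MRCA of Aedes and Castanea is the node subtending (((Meles,Bacillus),(((Martes,Neofelis),Castanea),Ursus)),(Prionailurus,(Colobus,(Felis,(Salmo,(Klebsiella,Aedes)))))).
That clade contains 12 terminal taxa: Aedes, Bacillus, Castanea, Colobus, Felis, Klebsiella, Martes, Meles, Neofelis, Prionailurus, Salmo, Ursus.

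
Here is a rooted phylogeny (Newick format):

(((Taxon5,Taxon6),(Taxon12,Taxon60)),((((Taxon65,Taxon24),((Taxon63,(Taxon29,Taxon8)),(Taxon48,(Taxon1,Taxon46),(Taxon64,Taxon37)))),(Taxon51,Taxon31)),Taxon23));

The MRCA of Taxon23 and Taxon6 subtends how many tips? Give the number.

The MRCA of Taxon23 and Taxon6 is the root, so the clade is the entire tree.
That clade contains 17 terminal taxa: Taxon1, Taxon12, Taxon23, Taxon24, Taxon29, Taxon31, Taxon37, Taxon46, Taxon48, Taxon5, Taxon51, Taxon6, Taxon60, Taxon63, Taxon64, Taxon65, Taxon8.

17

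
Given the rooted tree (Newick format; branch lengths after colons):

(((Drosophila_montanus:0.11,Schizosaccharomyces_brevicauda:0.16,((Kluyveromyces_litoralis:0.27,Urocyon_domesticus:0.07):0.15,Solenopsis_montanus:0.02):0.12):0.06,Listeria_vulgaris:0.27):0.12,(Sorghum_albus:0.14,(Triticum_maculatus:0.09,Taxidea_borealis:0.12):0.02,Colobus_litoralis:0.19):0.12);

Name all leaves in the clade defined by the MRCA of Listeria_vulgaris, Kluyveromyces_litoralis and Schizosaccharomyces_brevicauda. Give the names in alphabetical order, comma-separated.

Drosophila_montanus, Kluyveromyces_litoralis, Listeria_vulgaris, Schizosaccharomyces_brevicauda, Solenopsis_montanus, Urocyon_domesticus

Tracing Listeria_vulgaris: it sits inside ((Drosophila_montanus,Schizosaccharomyces_brevicauda,((Kluyveromyces_litoralis,Urocyon_domesticus),Solenopsis_montanus)),Listeria_vulgaris).
Tracing Kluyveromyces_litoralis: it sits inside (Kluyveromyces_litoralis,Urocyon_domesticus).
Tracing Schizosaccharomyces_brevicauda: it sits inside (Drosophila_montanus,Schizosaccharomyces_brevicauda,((Kluyveromyces_litoralis,Urocyon_domesticus),Solenopsis_montanus)).
The smallest clade enclosing all 3 is ((Drosophila_montanus,Schizosaccharomyces_brevicauda,((Kluyveromyces_litoralis,Urocyon_domesticus),Solenopsis_montanus)),Listeria_vulgaris); the answer is its 6 terminal taxa in alphabetical order.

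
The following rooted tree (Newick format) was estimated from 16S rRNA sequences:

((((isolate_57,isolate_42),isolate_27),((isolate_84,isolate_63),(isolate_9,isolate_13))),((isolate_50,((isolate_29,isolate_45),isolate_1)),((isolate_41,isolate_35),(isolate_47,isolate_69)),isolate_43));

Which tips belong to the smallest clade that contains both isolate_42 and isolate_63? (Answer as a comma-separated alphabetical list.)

isolate_13, isolate_27, isolate_42, isolate_57, isolate_63, isolate_84, isolate_9

Tracing isolate_42: it sits inside (isolate_57,isolate_42).
Tracing isolate_63: it sits inside (isolate_84,isolate_63).
The smallest clade enclosing both is (((isolate_57,isolate_42),isolate_27),((isolate_84,isolate_63),(isolate_9,isolate_13))); the answer is its 7 terminal taxa in alphabetical order.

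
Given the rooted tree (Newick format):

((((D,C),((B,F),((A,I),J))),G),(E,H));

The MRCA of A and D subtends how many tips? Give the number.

7

The MRCA of A and D is the node subtending ((D,C),((B,F),((A,I),J))).
That clade contains 7 terminal taxa: A, B, C, D, F, I, J.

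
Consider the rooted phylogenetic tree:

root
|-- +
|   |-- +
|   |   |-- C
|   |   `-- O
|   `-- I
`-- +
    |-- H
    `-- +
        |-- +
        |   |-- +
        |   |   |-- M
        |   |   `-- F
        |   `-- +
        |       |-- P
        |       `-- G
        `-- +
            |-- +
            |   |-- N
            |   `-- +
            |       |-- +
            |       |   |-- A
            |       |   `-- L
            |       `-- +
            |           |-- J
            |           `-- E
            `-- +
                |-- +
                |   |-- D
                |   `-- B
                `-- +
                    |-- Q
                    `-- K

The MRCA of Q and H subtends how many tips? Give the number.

The MRCA of Q and H is the node subtending (H,(((M,F),(P,G)),((N,((A,L),(J,E))),((D,B),(Q,K))))).
That clade contains 14 terminal taxa: A, B, D, E, F, G, H, J, K, L, M, N, P, Q.

14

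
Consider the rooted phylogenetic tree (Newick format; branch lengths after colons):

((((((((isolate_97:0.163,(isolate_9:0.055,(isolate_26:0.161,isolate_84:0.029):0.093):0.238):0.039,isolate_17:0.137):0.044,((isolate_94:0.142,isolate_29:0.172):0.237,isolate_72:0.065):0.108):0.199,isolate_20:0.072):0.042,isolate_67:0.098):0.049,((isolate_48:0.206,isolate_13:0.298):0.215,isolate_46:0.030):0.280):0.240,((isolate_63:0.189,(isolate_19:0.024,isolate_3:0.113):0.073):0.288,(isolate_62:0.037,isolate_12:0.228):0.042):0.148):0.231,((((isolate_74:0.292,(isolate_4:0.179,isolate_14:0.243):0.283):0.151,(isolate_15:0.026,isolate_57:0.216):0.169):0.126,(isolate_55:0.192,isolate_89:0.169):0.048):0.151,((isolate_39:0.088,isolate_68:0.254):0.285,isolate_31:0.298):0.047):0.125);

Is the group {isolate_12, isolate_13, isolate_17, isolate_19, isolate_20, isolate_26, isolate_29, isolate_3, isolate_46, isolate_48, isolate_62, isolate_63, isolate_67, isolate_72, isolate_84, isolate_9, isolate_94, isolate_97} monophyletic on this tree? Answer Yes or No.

Yes

The most recent common ancestor of these taxa subtends (((((((isolate_97,(isolate_9,(isolate_26,isolate_84))),isolate_17),((isolate_94,isolate_29),isolate_72)),isolate_20),isolate_67),((isolate_48,isolate_13),isolate_46)),((isolate_63,(isolate_19,isolate_3)),(isolate_62,isolate_12))).
That clade has exactly 18 tips — every listed taxon and nothing else — so the group is monophyletic.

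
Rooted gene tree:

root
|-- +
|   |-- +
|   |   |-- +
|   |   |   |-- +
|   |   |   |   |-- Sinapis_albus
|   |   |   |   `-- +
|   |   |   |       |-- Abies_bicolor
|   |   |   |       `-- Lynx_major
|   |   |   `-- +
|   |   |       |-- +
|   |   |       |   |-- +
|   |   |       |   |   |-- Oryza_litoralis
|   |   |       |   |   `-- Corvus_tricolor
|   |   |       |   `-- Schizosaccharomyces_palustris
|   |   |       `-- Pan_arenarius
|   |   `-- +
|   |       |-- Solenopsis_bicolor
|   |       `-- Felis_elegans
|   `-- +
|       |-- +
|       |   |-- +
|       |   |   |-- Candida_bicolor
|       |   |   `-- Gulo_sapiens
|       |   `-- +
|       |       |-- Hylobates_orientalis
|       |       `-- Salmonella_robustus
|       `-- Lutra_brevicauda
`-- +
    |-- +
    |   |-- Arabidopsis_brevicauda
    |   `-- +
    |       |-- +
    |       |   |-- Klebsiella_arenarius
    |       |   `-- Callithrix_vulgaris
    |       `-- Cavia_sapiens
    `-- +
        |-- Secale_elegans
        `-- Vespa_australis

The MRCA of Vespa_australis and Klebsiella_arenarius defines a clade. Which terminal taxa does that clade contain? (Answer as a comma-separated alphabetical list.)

Arabidopsis_brevicauda, Callithrix_vulgaris, Cavia_sapiens, Klebsiella_arenarius, Secale_elegans, Vespa_australis

Tracing Vespa_australis: it sits inside (Secale_elegans,Vespa_australis).
Tracing Klebsiella_arenarius: it sits inside (Klebsiella_arenarius,Callithrix_vulgaris).
The smallest clade enclosing both is ((Arabidopsis_brevicauda,((Klebsiella_arenarius,Callithrix_vulgaris),Cavia_sapiens)),(Secale_elegans,Vespa_australis)); the answer is its 6 terminal taxa in alphabetical order.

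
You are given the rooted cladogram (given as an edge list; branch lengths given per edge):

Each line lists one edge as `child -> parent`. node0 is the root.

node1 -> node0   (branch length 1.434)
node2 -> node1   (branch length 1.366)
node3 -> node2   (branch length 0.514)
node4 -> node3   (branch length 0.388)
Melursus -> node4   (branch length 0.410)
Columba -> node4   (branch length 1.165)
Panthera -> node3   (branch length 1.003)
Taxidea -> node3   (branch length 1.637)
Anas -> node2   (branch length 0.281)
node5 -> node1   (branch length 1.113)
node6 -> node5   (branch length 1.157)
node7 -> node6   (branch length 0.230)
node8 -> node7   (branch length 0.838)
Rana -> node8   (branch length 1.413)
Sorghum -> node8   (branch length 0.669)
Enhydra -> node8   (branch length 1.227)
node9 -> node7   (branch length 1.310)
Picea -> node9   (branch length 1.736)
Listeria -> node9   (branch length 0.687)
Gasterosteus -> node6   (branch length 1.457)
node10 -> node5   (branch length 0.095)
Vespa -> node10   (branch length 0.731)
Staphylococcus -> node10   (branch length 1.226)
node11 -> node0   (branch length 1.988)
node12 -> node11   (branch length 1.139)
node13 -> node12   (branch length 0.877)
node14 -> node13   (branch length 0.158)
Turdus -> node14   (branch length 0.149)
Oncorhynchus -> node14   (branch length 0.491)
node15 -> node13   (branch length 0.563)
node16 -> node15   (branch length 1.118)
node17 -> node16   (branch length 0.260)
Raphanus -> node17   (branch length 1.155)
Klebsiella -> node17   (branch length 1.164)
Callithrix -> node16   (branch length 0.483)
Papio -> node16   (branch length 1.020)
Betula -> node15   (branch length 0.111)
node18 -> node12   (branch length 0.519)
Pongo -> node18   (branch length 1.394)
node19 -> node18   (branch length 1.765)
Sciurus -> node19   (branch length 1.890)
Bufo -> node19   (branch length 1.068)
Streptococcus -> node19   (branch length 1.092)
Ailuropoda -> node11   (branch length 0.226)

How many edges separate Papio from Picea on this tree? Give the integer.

The MRCA of Papio and Picea is the root of the tree.
From Papio up to that node: 6 branches. From Picea up to the same node: 6 branches. Total: 6 + 6 = 12.

12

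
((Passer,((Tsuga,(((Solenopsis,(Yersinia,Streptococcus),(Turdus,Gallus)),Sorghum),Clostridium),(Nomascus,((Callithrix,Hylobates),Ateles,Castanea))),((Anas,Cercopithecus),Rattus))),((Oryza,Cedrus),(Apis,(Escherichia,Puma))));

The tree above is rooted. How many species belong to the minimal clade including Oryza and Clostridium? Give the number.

22

The MRCA of Oryza and Clostridium is the root, so the clade is the entire tree.
That clade contains 22 terminal taxa: Anas, Apis, Ateles, Callithrix, Castanea, Cedrus, Cercopithecus, Clostridium, Escherichia, Gallus, Hylobates, Nomascus, Oryza, Passer, Puma, Rattus, Solenopsis, Sorghum, Streptococcus, Tsuga, Turdus, Yersinia.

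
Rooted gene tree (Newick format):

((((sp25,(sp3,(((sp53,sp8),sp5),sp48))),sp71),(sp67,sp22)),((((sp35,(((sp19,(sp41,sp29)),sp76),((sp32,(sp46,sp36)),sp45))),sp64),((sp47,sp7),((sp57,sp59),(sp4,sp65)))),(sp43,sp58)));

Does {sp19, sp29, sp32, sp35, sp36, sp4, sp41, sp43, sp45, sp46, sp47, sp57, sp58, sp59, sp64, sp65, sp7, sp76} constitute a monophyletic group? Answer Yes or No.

The most recent common ancestor of these taxa subtends ((((sp35,(((sp19,(sp41,sp29)),sp76),((sp32,(sp46,sp36)),sp45))),sp64),((sp47,sp7),((sp57,sp59),(sp4,sp65)))),(sp43,sp58)).
That clade has exactly 18 tips — every listed taxon and nothing else — so the group is monophyletic.

Yes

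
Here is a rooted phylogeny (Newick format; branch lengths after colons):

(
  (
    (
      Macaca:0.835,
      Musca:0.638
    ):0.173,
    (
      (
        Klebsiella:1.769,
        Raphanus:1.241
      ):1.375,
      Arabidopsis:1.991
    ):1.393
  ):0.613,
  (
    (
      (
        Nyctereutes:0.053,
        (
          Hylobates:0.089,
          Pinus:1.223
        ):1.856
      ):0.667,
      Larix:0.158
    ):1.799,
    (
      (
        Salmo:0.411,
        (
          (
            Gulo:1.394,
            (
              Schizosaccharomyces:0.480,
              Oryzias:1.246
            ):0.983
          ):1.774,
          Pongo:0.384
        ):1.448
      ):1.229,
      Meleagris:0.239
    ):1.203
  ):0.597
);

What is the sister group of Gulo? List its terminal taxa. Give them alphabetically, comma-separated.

Gulo attaches to the tree at the node subtending (Gulo,(Schizosaccharomyces,Oryzias)).
The other lineage descending from that same node — the sister group — is (Schizosaccharomyces,Oryzias); its 2 tips in alphabetical order are the answer.

Oryzias, Schizosaccharomyces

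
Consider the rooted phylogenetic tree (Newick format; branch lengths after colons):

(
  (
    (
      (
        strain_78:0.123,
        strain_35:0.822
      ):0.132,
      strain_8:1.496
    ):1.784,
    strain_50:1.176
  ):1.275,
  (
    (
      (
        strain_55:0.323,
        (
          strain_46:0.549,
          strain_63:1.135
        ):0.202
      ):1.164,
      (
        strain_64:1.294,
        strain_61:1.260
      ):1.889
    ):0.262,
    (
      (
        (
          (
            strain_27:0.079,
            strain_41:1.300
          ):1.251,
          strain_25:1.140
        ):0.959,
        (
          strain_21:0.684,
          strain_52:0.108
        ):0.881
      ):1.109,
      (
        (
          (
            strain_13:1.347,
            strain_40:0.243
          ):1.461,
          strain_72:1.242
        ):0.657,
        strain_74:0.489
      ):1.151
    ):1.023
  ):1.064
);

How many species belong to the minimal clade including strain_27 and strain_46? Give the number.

14

The MRCA of strain_27 and strain_46 is the node subtending (((strain_55,(strain_46,strain_63)),(strain_64,strain_61)),((((strain_27,strain_41),strain_25),(strain_21,strain_52)),(((strain_13,strain_40),strain_72),strain_74))).
That clade contains 14 terminal taxa: strain_13, strain_21, strain_25, strain_27, strain_40, strain_41, strain_46, strain_52, strain_55, strain_61, strain_63, strain_64, strain_72, strain_74.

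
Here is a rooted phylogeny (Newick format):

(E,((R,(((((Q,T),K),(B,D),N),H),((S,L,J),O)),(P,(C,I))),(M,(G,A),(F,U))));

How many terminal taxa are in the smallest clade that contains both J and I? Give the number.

The MRCA of J and I is the node subtending (R,(((((Q,T),K),(B,D),N),H),((S,L,J),O)),(P,(C,I))).
That clade contains 15 terminal taxa: B, C, D, H, I, J, K, L, N, O, P, Q, R, S, T.

15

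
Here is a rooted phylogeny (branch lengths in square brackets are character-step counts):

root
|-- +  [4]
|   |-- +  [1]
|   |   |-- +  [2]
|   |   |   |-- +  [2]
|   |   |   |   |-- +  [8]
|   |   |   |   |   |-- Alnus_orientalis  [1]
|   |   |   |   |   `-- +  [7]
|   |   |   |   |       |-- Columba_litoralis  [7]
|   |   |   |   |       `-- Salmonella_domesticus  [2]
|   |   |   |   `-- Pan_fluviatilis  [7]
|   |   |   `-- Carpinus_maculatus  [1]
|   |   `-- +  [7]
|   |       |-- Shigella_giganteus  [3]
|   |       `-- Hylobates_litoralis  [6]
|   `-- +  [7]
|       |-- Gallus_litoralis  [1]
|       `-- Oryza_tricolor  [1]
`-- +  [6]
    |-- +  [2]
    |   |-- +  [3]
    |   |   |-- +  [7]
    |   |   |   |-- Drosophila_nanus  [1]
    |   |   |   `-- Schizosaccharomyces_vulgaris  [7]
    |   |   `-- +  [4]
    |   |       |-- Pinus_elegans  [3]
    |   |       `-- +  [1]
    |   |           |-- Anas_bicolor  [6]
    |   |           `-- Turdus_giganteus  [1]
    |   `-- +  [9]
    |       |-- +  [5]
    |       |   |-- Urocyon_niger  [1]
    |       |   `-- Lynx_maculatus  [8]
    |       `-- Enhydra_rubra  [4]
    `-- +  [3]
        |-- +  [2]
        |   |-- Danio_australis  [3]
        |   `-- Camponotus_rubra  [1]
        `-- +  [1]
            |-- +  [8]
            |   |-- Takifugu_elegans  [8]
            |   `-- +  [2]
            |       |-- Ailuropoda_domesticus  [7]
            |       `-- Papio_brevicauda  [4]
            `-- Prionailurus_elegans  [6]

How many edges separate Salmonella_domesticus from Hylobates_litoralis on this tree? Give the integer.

The MRCA of Salmonella_domesticus and Hylobates_litoralis is the node subtending ((((Alnus_orientalis,(Columba_litoralis,Salmonella_domesticus)),Pan_fluviatilis),Carpinus_maculatus),(Shigella_giganteus,Hylobates_litoralis)).
From Salmonella_domesticus up to that node: 5 branches. From Hylobates_litoralis up to the same node: 2 branches. Total: 5 + 2 = 7.

7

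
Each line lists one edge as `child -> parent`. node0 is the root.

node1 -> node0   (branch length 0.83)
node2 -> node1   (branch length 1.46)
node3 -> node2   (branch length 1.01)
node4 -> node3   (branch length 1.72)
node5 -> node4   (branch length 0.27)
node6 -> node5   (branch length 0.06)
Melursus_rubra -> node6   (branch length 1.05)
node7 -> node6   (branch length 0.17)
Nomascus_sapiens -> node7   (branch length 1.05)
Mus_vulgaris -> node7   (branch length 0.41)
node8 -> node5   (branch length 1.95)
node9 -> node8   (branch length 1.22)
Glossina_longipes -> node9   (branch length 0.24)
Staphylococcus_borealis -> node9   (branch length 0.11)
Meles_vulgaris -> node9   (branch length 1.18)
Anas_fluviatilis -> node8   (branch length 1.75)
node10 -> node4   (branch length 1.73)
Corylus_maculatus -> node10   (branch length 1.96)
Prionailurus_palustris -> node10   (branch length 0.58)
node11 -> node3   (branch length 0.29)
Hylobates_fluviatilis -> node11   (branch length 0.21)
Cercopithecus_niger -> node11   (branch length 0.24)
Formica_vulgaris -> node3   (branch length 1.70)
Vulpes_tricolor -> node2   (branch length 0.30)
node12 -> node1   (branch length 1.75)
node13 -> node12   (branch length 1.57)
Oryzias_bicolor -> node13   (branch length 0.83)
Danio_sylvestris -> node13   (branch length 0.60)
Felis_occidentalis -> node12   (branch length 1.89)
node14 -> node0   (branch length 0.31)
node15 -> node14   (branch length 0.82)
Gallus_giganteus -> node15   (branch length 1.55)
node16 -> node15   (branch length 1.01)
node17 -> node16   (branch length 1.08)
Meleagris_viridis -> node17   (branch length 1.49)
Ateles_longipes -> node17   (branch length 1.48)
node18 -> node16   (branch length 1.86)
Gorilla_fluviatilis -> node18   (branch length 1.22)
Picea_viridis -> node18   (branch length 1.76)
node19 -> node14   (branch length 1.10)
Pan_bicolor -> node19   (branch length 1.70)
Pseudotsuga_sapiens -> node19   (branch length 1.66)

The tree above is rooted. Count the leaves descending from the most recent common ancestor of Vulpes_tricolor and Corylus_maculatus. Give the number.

The MRCA of Vulpes_tricolor and Corylus_maculatus is the node subtending (((((Melursus_rubra,(Nomascus_sapiens,Mus_vulgaris)),((Glossina_longipes,Staphylococcus_borealis,Meles_vulgaris),Anas_fluviatilis)),(Corylus_maculatus,Prionailurus_palustris)),(Hylobates_fluviatilis,Cercopithecus_niger),Formica_vulgaris),Vulpes_tricolor).
That clade contains 13 terminal taxa: Anas_fluviatilis, Cercopithecus_niger, Corylus_maculatus, Formica_vulgaris, Glossina_longipes, Hylobates_fluviatilis, Meles_vulgaris, Melursus_rubra, Mus_vulgaris, Nomascus_sapiens, Prionailurus_palustris, Staphylococcus_borealis, Vulpes_tricolor.

13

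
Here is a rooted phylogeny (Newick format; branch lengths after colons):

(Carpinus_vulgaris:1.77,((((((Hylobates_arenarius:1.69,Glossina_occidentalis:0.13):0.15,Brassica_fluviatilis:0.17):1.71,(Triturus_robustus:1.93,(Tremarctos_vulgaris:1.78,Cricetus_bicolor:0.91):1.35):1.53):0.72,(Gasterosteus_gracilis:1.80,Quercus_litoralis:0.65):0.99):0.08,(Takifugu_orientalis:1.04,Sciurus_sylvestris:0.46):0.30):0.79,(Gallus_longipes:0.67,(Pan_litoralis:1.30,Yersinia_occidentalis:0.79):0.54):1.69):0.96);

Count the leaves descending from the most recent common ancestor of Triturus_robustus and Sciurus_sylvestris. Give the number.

The MRCA of Triturus_robustus and Sciurus_sylvestris is the node subtending (((((Hylobates_arenarius,Glossina_occidentalis),Brassica_fluviatilis),(Triturus_robustus,(Tremarctos_vulgaris,Cricetus_bicolor))),(Gasterosteus_gracilis,Quercus_litoralis)),(Takifugu_orientalis,Sciurus_sylvestris)).
That clade contains 10 terminal taxa: Brassica_fluviatilis, Cricetus_bicolor, Gasterosteus_gracilis, Glossina_occidentalis, Hylobates_arenarius, Quercus_litoralis, Sciurus_sylvestris, Takifugu_orientalis, Tremarctos_vulgaris, Triturus_robustus.

10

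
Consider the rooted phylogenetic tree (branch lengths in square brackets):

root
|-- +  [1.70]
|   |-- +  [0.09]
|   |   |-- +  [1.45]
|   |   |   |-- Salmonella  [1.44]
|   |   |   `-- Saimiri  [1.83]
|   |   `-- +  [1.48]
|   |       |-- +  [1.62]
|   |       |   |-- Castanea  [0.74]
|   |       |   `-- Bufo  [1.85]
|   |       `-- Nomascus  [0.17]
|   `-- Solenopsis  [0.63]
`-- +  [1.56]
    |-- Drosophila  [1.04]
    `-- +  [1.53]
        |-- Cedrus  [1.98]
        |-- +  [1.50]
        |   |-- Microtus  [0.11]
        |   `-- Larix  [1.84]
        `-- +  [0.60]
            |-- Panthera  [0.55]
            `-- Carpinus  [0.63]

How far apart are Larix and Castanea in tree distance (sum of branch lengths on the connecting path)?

12.06

The path runs Larix → … → MRCA → … → Castanea; the MRCA is the root of the tree.
Branch lengths along that path: 1.84 + 1.50 + 1.53 + 1.56 + 1.70 + 0.09 + 1.48 + 1.62 + 0.74 = 12.06.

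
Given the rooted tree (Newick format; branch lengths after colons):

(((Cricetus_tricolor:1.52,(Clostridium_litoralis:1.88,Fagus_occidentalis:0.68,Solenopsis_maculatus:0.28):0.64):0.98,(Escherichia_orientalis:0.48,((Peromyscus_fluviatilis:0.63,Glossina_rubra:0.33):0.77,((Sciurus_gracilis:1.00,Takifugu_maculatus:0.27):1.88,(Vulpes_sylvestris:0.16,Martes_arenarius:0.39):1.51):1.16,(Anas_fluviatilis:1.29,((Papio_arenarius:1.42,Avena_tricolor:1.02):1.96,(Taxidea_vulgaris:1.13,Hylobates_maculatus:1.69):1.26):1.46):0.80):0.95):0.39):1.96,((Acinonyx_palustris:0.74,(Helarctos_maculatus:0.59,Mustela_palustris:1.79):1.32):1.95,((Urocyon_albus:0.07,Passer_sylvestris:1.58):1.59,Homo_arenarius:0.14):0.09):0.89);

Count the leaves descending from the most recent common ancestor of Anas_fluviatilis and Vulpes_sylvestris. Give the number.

The MRCA of Anas_fluviatilis and Vulpes_sylvestris is the node subtending ((Peromyscus_fluviatilis,Glossina_rubra),((Sciurus_gracilis,Takifugu_maculatus),(Vulpes_sylvestris,Martes_arenarius)),(Anas_fluviatilis,((Papio_arenarius,Avena_tricolor),(Taxidea_vulgaris,Hylobates_maculatus)))).
That clade contains 11 terminal taxa: Anas_fluviatilis, Avena_tricolor, Glossina_rubra, Hylobates_maculatus, Martes_arenarius, Papio_arenarius, Peromyscus_fluviatilis, Sciurus_gracilis, Takifugu_maculatus, Taxidea_vulgaris, Vulpes_sylvestris.

11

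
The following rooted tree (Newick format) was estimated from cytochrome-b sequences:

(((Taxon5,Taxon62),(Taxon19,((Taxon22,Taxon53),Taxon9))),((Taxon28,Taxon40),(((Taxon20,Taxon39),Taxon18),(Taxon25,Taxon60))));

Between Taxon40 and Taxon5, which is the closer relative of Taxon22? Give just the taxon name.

Taxon5

The MRCA of Taxon22 and Taxon5 subtends ((Taxon5,Taxon62),(Taxon19,((Taxon22,Taxon53),Taxon9))) (6 taxa).
The MRCA of Taxon22 and Taxon40 is the root, subtending the entire tree (13 taxa).
The first is nested inside the second, so Taxon22 shares a more recent common ancestor with Taxon5.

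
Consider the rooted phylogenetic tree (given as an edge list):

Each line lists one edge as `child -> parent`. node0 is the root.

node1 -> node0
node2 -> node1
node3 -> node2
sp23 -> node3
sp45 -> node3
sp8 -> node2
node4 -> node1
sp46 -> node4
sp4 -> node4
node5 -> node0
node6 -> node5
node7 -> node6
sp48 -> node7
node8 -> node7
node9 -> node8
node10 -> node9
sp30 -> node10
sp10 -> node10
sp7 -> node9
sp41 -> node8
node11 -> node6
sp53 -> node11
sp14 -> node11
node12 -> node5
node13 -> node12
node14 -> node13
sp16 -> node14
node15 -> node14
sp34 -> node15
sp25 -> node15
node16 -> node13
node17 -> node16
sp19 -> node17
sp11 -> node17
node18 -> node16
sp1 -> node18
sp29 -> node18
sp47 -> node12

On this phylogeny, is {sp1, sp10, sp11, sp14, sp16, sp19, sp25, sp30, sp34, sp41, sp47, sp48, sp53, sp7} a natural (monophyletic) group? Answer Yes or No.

No

The MRCA of the listed taxa subtends (((sp48,(((sp30,sp10),sp7),sp41)),(sp53,sp14)),(((sp16,(sp34,sp25)),((sp19,sp11),(sp1,sp29))),sp47)).
That clade also contains sp29, which is not in the proposed group, so the group is not monophyletic.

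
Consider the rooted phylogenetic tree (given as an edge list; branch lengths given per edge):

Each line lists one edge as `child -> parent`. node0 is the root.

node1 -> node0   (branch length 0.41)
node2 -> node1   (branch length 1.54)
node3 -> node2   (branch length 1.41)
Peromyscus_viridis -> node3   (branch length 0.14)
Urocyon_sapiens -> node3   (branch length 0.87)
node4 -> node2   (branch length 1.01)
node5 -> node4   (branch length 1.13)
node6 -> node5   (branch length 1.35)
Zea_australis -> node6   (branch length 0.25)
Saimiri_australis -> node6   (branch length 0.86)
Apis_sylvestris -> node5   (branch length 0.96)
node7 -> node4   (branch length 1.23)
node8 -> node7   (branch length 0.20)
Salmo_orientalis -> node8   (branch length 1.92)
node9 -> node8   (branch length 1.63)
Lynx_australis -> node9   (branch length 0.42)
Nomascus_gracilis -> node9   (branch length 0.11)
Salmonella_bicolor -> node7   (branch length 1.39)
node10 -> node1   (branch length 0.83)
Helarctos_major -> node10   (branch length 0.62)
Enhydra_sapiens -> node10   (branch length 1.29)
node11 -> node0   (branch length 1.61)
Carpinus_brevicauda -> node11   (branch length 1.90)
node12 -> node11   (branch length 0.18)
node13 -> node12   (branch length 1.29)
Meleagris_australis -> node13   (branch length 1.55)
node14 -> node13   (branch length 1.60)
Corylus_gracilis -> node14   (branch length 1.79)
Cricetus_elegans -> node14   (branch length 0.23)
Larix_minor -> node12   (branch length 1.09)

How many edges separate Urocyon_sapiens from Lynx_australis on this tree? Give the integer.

7

The MRCA of Urocyon_sapiens and Lynx_australis is the node subtending ((Peromyscus_viridis,Urocyon_sapiens),(((Zea_australis,Saimiri_australis),Apis_sylvestris),((Salmo_orientalis,(Lynx_australis,Nomascus_gracilis)),Salmonella_bicolor))).
From Urocyon_sapiens up to that node: 2 branches. From Lynx_australis up to the same node: 5 branches. Total: 2 + 5 = 7.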